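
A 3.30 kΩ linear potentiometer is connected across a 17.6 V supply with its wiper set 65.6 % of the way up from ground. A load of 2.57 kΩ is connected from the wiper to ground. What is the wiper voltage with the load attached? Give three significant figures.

V ≈ 8.95 V

The wiper splits the pot into (1−α)R = 1.135 kΩ above and αR = 2.165 kΩ below.
Lower section ‖ load = 1.175 kΩ.
V_wiper = 17.6 × 1.175/(1.135 + 1.175) = 8.95 V.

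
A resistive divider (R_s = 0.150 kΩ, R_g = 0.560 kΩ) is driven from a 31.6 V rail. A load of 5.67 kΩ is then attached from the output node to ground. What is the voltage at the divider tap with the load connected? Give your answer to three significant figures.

V_out ≈ 24.4 V

The load sits in parallel with R_g: R_g‖R_L = (560 × 5670) / (560 + 5670) = 509.7 Ω.
V_out = 31.6 × 509.7 / (150 + 509.7) = 31.6 × 509.7/659.7 = 24.4 V.
(Unloaded it would have been 24.9 V.)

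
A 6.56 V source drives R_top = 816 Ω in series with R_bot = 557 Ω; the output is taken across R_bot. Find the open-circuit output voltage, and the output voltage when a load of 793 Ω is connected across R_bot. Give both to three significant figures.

Unloaded: 2.66 V; loaded: 1.88 V

Open-circuit: V = 6.56 × 557/(816 + 557) = 2.66 V.
With the load, R_bot becomes R_bot‖R_L = 327.2 Ω, so V = 6.56 × 327.2/1143 = 1.88 V.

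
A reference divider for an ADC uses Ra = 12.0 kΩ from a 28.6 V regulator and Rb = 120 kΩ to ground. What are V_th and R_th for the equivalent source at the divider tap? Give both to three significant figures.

V_th is the open-circuit tap voltage: 28.6 × 120/(12.0 + 120) = 26.0 V.
With the supply zeroed, Ra and Rb appear in parallel from the tap: R_th = Ra‖Rb = (12.0 × 120)/132.0 = 10.9 kΩ.

V_th = 26.0 V, R_th = 10.9 kΩ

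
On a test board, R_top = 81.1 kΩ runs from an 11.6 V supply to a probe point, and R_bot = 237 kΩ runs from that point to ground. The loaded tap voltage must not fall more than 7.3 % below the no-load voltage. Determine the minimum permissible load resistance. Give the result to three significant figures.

Output resistance R_th = R_top‖R_bot = (81.1 × 237)/318.1 = 60.42 kΩ.
The fractional drop is R_th/(R_th + R_L); requiring this ≤ 0.0730 gives R_L ≥ R_th(1/0.0730 − 1) = 60.42 × 12.70 = 767 kΩ.

R_L(min) ≈ 767 kΩ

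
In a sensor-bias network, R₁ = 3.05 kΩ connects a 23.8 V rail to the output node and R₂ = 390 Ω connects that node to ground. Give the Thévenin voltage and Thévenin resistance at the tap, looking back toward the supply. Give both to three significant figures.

V_th = 2.70 V, R_th = 346 Ω

V_th is the open-circuit tap voltage: 23.8 × 390/(3050 + 390) = 2.70 V.
With the supply zeroed, R₁ and R₂ appear in parallel from the tap: R_th = R₁‖R₂ = (3050 × 390)/3440 = 346 Ω.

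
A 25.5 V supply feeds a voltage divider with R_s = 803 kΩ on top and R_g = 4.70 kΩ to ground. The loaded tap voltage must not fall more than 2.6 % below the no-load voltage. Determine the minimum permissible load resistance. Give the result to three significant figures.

R_L(min) ≈ 175 kΩ

Output resistance R_th = R_s‖R_g = (803 × 4.70)/807.7 = 4.673 kΩ.
The fractional drop is R_th/(R_th + R_L); requiring this ≤ 0.0260 gives R_L ≥ R_th(1/0.0260 − 1) = 4.673 × 37.46 = 175 kΩ.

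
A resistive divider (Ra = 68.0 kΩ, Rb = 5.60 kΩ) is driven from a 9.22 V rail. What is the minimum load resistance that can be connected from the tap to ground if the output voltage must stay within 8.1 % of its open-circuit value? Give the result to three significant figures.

Output resistance R_th = Ra‖Rb = (68.0 × 5.60)/73.60 = 5.174 kΩ.
The fractional drop is R_th/(R_th + R_L); requiring this ≤ 0.0810 gives R_L ≥ R_th(1/0.0810 − 1) = 5.174 × 11.35 = 58.7 kΩ.

R_L(min) ≈ 58.7 kΩ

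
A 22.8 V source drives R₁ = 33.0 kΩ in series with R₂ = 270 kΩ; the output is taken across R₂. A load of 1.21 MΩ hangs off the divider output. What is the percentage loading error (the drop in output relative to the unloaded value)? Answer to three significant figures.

The divider's output (Thévenin) resistance is R₁‖R₂ = 29.41 kΩ.
Fractional drop under load = R_th/(R_th + R_L) = 29.41 / (29.41 + 1210) = 0.02373.
So the output falls by 2.37 %.

2.37 %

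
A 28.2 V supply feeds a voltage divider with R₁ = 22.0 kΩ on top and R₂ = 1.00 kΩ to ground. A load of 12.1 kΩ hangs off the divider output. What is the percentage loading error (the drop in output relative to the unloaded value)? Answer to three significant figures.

The divider's output (Thévenin) resistance is R₁‖R₂ = 0.9565 kΩ.
Fractional drop under load = R_th/(R_th + R_L) = 0.9565 / (0.9565 + 12.1) = 0.07326.
So the output falls by 7.33 %.

7.33 %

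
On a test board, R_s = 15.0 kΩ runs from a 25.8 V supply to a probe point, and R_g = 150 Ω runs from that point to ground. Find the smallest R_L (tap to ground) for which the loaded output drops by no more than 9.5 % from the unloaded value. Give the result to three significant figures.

R_L(min) ≈ 1.41 kΩ

Output resistance R_th = R_s‖R_g = (15000 × 150)/15150 = 148.5 Ω.
The fractional drop is R_th/(R_th + R_L); requiring this ≤ 0.0950 gives R_L ≥ R_th(1/0.0950 − 1) = 148.5 × 9.526 = 1.41 kΩ.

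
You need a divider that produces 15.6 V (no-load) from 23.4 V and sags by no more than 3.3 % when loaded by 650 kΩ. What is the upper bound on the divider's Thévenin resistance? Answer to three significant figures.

Loading drop = R_th/(R_th + R_L) ≤ 0.0330, so R_th ≤ R_L · ε/(1−ε) = 650 kΩ × 0.0330/0.9670 = 22.2 kΩ.

R_th ≤ 22.2 kΩ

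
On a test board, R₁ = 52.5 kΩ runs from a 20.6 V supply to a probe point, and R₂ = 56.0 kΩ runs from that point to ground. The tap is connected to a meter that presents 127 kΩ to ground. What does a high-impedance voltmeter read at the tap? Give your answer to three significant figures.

V_out ≈ 8.76 V

The load sits in parallel with R₂: R₂‖R_L = (56.0 × 127) / (56.0 + 127) = 38.86 kΩ.
V_out = 20.6 × 38.86 / (52.5 + 38.86) = 20.6 × 38.86/91.36 = 8.76 V.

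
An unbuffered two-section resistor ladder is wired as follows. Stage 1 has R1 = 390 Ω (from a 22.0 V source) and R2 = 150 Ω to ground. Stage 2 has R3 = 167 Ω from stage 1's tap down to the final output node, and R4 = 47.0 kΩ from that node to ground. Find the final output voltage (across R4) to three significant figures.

Stage 2 presents R3+R4 = 47170 Ω as a load on stage 1's tap.
Stage 1's lower leg becomes R2‖(R3+R4) = 149.5 Ω, so V_mid = 22.0 × 149.5/539.5 = 6.097 V.
Stage 2 is itself unloaded: V_out = V_mid × R4/(R3+R4) = 6.097 × 47000/47170 = 6.08 V.

V_out ≈ 6.08 V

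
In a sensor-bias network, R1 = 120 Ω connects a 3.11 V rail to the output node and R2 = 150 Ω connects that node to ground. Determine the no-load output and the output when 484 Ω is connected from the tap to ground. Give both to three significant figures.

Open-circuit: V = 3.11 × 150/(120 + 150) = 1.73 V.
With the load, R2 becomes R2‖R_L = 114.5 Ω, so V = 3.11 × 114.5/234.5 = 1.52 V.

Unloaded: 1.73 V; loaded: 1.52 V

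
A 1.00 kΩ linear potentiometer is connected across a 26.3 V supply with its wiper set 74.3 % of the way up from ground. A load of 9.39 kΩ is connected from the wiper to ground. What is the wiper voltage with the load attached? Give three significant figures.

V ≈ 19.2 V

The wiper splits the pot into (1−α)R = 257.0 Ω above and αR = 743.0 Ω below.
Lower section ‖ load = 688.5 Ω.
V_wiper = 26.3 × 688.5/(257.0 + 688.5) = 19.2 V.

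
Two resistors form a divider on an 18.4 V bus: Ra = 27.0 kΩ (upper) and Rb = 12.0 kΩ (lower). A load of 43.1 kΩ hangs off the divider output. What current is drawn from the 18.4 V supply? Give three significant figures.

Rb‖R_L = 9.387 kΩ, so the source sees Ra + Rb‖R_L = 36.39 kΩ.
I = 18.4 V / 36.39 kΩ = 0.506 mA.

I ≈ 0.506 mA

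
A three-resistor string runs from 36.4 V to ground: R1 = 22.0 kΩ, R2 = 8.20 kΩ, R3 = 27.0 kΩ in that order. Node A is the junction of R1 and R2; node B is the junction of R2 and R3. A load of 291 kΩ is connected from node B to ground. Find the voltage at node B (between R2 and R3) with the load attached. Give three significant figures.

V ≈ 16.4 V

At node B, R3 is in parallel with the load: R3‖R_L = 24.71 kΩ.
Below node A the resistance is R2 + (R3‖R_L) = 32.91 kΩ, so V_A = 36.4 × 32.91/54.91 = 21.82 V.
Then V_B = V_A × (R3‖R_L)/(R2 + R3‖R_L) = 21.82 × 24.71/32.91 = 16.4 V.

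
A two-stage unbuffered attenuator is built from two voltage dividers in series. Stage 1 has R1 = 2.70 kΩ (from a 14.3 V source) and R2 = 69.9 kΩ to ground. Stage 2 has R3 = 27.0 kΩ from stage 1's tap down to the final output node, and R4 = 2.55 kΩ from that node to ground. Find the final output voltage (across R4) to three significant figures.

Stage 2 presents R3+R4 = 29.55 kΩ as a load on stage 1's tap.
Stage 1's lower leg becomes R2‖(R3+R4) = 20.77 kΩ, so V_mid = 14.3 × 20.77/23.47 = 12.65 V.
Stage 2 is itself unloaded: V_out = V_mid × R4/(R3+R4) = 12.65 × 2.55/29.55 = 1.09 V.

V_out ≈ 1.09 V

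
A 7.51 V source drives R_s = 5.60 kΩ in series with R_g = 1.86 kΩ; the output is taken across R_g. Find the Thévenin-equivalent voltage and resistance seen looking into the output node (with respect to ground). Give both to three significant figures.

V_th = 1.87 V, R_th = 1.40 kΩ

V_th is the open-circuit tap voltage: 7.51 × 1.86/(5.60 + 1.86) = 1.87 V.
With the supply zeroed, R_s and R_g appear in parallel from the tap: R_th = R_s‖R_g = (5.60 × 1.86)/7.460 = 1.40 kΩ.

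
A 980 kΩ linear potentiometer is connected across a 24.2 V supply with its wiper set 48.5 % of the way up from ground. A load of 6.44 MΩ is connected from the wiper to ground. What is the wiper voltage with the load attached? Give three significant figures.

V ≈ 11.3 V

The wiper splits the pot into (1−α)R = 504.7 kΩ above and αR = 475.3 kΩ below.
Lower section ‖ load = 442.6 kΩ.
V_wiper = 24.2 × 442.6/(504.7 + 442.6) = 11.3 V.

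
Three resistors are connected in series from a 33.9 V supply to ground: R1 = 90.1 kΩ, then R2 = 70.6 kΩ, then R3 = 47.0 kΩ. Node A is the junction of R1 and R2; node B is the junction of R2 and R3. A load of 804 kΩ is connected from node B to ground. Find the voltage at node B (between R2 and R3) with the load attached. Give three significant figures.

At node B, R3 is in parallel with the load: R3‖R_L = 44.40 kΩ.
Below node A the resistance is R2 + (R3‖R_L) = 115.0 kΩ, so V_A = 33.9 × 115.0/205.1 = 19.01 V.
Then V_B = V_A × (R3‖R_L)/(R2 + R3‖R_L) = 19.01 × 44.40/115.0 = 7.34 V.

V ≈ 7.34 V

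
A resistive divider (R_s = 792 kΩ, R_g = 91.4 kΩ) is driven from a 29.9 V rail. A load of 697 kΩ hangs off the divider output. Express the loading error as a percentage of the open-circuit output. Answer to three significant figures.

10.5 %

The divider's output (Thévenin) resistance is R_s‖R_g = 81.94 kΩ.
Fractional drop under load = R_th/(R_th + R_L) = 81.94 / (81.94 + 697) = 0.1052.
So the output falls by 10.5 %.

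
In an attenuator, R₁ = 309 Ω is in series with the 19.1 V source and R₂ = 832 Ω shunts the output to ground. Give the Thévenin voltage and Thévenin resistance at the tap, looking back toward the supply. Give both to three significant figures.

V_th is the open-circuit tap voltage: 19.1 × 832/(309 + 832) = 13.9 V.
With the supply zeroed, R₁ and R₂ appear in parallel from the tap: R_th = R₁‖R₂ = (309 × 832)/1141 = 225 Ω.

V_th = 13.9 V, R_th = 225 Ω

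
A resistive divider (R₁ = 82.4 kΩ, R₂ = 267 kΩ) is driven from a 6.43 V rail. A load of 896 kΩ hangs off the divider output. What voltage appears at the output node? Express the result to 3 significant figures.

V_out ≈ 4.59 V

The load sits in parallel with R₂: R₂‖R_L = (267 × 896) / (267 + 896) = 205.7 kΩ.
V_out = 6.43 × 205.7 / (82.4 + 205.7) = 6.43 × 205.7/288.1 = 4.59 V.
(Unloaded it would have been 4.91 V.)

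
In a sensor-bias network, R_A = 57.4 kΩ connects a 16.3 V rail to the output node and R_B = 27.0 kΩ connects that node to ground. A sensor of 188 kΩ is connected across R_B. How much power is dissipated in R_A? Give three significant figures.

P ≈ 2.32 mW

Total resistance from the source is R_A + (R_B‖R_L) = 81.01 kΩ, so I = 16.3/81.01 kΩ = 0.2012 mA.
P = I²·R_A = (0.2012 mA)² × 57.4 kΩ = 2.32 mW.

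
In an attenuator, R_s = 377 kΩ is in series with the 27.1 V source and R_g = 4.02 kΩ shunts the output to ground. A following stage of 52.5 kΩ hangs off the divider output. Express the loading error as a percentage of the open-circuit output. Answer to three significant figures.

7.04 %

The divider's output (Thévenin) resistance is R_s‖R_g = 3.978 kΩ.
Fractional drop under load = R_th/(R_th + R_L) = 3.978 / (3.978 + 52.5) = 0.07043.
So the output falls by 7.04 %.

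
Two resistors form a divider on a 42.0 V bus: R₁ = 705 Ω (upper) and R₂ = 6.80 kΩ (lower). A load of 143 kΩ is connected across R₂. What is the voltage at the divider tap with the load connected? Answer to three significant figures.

The load sits in parallel with R₂: R₂‖R_L = (6800 × 143000) / (6800 + 143000) = 6491 Ω.
V_out = 42.0 × 6491 / (705 + 6491) = 42.0 × 6491/7196 = 37.9 V.

V_out ≈ 37.9 V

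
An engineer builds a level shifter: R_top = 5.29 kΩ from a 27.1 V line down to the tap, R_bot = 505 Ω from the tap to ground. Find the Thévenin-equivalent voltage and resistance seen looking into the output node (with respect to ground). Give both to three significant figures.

V_th is the open-circuit tap voltage: 27.1 × 505/(5290 + 505) = 2.36 V.
With the supply zeroed, R_top and R_bot appear in parallel from the tap: R_th = R_top‖R_bot = (5290 × 505)/5795 = 461 Ω.

V_th = 2.36 V, R_th = 461 Ω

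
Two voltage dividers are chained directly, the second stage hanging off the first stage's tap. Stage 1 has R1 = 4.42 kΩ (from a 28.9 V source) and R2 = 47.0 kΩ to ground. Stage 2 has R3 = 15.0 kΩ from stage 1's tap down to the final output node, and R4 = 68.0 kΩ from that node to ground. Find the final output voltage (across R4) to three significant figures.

Stage 2 presents R3+R4 = 83.00 kΩ as a load on stage 1's tap.
Stage 1's lower leg becomes R2‖(R3+R4) = 30.01 kΩ, so V_mid = 28.9 × 30.01/34.43 = 25.19 V.
Stage 2 is itself unloaded: V_out = V_mid × R4/(R3+R4) = 25.19 × 68.0/83.00 = 20.6 V.

V_out ≈ 20.6 V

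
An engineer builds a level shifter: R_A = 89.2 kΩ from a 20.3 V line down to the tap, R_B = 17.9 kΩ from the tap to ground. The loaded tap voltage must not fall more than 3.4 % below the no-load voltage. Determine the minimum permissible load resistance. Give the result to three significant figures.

R_L(min) ≈ 424 kΩ

Output resistance R_th = R_A‖R_B = (89.2 × 17.9)/107.1 = 14.91 kΩ.
The fractional drop is R_th/(R_th + R_L); requiring this ≤ 0.0340 gives R_L ≥ R_th(1/0.0340 − 1) = 14.91 × 28.41 = 424 kΩ.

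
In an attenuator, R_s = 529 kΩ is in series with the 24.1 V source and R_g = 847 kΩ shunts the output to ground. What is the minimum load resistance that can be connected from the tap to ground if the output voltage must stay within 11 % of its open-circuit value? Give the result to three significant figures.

Output resistance R_th = R_s‖R_g = (529 × 847)/1376 = 325.6 kΩ.
The fractional drop is R_th/(R_th + R_L); requiring this ≤ 0.110 gives R_L ≥ R_th(1/0.110 − 1) = 325.6 × 8.091 = 2.63 MΩ.

R_L(min) ≈ 2.63 MΩ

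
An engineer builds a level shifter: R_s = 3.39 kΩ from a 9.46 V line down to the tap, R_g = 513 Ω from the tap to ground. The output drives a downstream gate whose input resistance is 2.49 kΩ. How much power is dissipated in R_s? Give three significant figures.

P ≈ 20.8 mW

Total resistance from the source is R_s + (R_g‖R_L) = 3815 Ω, so I = 9.46/3815 Ω = 2.479 mA.
P = I²·R_s = (2.479 mA)² × 3.39 kΩ = 20.8 mW.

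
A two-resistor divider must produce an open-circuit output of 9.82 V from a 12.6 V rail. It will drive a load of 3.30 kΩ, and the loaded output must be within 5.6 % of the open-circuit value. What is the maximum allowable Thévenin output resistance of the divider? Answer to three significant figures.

R_th ≤ 196 Ω

Loading drop = R_th/(R_th + R_L) ≤ 0.0560, so R_th ≤ R_L · ε/(1−ε) = 3.30 kΩ × 0.0560/0.9440 = 196 Ω.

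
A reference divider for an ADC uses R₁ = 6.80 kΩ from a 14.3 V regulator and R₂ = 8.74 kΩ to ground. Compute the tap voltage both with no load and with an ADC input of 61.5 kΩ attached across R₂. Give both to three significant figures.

Open-circuit: V = 14.3 × 8.74/(6.80 + 8.74) = 8.04 V.
With the load, R₂ becomes R₂‖R_L = 7.652 kΩ, so V = 14.3 × 7.652/14.45 = 7.57 V.

Unloaded: 8.04 V; loaded: 7.57 V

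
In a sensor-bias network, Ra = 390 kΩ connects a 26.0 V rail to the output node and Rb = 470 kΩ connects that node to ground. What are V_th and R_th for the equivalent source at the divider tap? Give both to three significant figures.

V_th is the open-circuit tap voltage: 26.0 × 470/(390 + 470) = 14.2 V.
With the supply zeroed, Ra and Rb appear in parallel from the tap: R_th = Ra‖Rb = (390 × 470)/860.0 = 213 kΩ.

V_th = 14.2 V, R_th = 213 kΩ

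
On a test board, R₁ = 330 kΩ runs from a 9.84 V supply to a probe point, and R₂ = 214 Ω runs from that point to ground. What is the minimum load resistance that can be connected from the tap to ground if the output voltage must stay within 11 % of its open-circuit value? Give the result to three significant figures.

R_L(min) ≈ 1.73 kΩ

Output resistance R_th = R₁‖R₂ = (330000 × 214)/330200 = 213.9 Ω.
The fractional drop is R_th/(R_th + R_L); requiring this ≤ 0.110 gives R_L ≥ R_th(1/0.110 − 1) = 213.9 × 8.091 = 1.73 kΩ.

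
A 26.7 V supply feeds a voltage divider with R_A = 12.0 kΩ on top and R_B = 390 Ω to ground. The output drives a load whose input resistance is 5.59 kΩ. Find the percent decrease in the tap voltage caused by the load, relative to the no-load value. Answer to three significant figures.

The divider's output (Thévenin) resistance is R_A‖R_B = 377.7 Ω.
Fractional drop under load = R_th/(R_th + R_L) = 377.7 / (377.7 + 5590) = 0.06329.
So the output falls by 6.33 %.

6.33 %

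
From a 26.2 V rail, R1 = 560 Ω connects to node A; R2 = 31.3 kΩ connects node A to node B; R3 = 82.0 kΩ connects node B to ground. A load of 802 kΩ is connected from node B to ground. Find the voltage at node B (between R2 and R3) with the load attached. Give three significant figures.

At node B, R3 is in parallel with the load: R3‖R_L = 74390 Ω.
Below node A the resistance is R2 + (R3‖R_L) = 105700 Ω, so V_A = 26.2 × 105700/106300 = 26.06 V.
Then V_B = V_A × (R3‖R_L)/(R2 + R3‖R_L) = 26.06 × 74390/105700 = 18.3 V.

V ≈ 18.3 V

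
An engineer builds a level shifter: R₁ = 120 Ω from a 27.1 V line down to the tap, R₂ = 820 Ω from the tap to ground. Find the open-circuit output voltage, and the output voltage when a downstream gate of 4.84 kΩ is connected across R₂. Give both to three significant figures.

Open-circuit: V = 27.1 × 820/(120 + 820) = 23.6 V.
With the load, R₂ becomes R₂‖R_L = 701.2 Ω, so V = 27.1 × 701.2/821.2 = 23.1 V.

Unloaded: 23.6 V; loaded: 23.1 V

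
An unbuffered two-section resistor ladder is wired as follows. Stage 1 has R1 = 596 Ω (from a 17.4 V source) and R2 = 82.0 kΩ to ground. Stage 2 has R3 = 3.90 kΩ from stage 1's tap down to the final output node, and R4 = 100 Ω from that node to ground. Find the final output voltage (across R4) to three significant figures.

Stage 2 presents R3+R4 = 4000 Ω as a load on stage 1's tap.
Stage 1's lower leg becomes R2‖(R3+R4) = 3814 Ω, so V_mid = 17.4 × 3814/4410 = 15.05 V.
Stage 2 is itself unloaded: V_out = V_mid × R4/(R3+R4) = 15.05 × 100/4000 = 0.376 V.

V_out ≈ 0.376 V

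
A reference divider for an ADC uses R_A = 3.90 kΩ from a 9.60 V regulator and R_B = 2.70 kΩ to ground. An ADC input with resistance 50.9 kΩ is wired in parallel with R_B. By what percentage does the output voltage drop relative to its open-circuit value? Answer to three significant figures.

The divider's output (Thévenin) resistance is R_A‖R_B = 1.595 kΩ.
Fractional drop under load = R_th/(R_th + R_L) = 1.595 / (1.595 + 50.9) = 0.03039.
So the output falls by 3.04 %.

3.04 %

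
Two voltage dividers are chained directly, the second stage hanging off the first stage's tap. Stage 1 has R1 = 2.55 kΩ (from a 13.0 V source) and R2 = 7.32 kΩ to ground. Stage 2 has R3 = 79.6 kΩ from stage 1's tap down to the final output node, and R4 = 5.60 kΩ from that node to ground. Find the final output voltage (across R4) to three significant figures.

Stage 2 presents R3+R4 = 85.20 kΩ as a load on stage 1's tap.
Stage 1's lower leg becomes R2‖(R3+R4) = 6.741 kΩ, so V_mid = 13.0 × 6.741/9.291 = 9.432 V.
Stage 2 is itself unloaded: V_out = V_mid × R4/(R3+R4) = 9.432 × 5.60/85.20 = 0.620 V.

V_out ≈ 0.620 V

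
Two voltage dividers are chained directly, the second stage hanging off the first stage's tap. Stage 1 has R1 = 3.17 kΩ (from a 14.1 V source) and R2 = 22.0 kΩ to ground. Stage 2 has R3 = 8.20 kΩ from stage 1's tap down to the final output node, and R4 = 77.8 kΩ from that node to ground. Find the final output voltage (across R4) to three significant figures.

V_out ≈ 10.8 V

Stage 2 presents R3+R4 = 86.00 kΩ as a load on stage 1's tap.
Stage 1's lower leg becomes R2‖(R3+R4) = 17.52 kΩ, so V_mid = 14.1 × 17.52/20.69 = 11.94 V.
Stage 2 is itself unloaded: V_out = V_mid × R4/(R3+R4) = 11.94 × 77.8/86.00 = 10.8 V.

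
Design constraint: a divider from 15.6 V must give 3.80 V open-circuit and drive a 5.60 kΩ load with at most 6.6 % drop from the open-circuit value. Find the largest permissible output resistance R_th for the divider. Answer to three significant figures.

Loading drop = R_th/(R_th + R_L) ≤ 0.0660, so R_th ≤ R_L · ε/(1−ε) = 5.60 kΩ × 0.0660/0.9340 = 396 Ω.
(Any R1, R2 with R2/(R1+R2) = 0.244 and R1‖R2 ≤ 396 Ω will meet the spec.)

R_th ≤ 396 Ω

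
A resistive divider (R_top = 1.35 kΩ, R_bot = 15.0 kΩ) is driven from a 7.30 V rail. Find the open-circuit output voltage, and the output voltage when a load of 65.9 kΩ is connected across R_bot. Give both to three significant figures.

Open-circuit: V = 7.30 × 15.0/(1.35 + 15.0) = 6.70 V.
With the load, R_bot becomes R_bot‖R_L = 12.22 kΩ, so V = 7.30 × 12.22/13.57 = 6.57 V.

Unloaded: 6.70 V; loaded: 6.57 V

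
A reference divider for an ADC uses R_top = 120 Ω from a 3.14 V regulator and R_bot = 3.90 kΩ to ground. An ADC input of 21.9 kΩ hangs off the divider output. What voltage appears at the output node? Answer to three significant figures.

V_out ≈ 3.03 V

The load sits in parallel with R_bot: R_bot‖R_L = (3900 × 21900) / (3900 + 21900) = 3310 Ω.
V_out = 3.14 × 3310 / (120 + 3310) = 3.14 × 3310/3430 = 3.03 V.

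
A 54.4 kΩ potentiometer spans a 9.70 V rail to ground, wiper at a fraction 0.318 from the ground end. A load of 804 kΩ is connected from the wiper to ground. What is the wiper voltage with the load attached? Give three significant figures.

V ≈ 3.04 V

The wiper splits the pot into (1−α)R = 37.10 kΩ above and αR = 17.30 kΩ below.
Lower section ‖ load = 16.93 kΩ.
V_wiper = 9.70 × 16.93/(37.10 + 16.93) = 3.04 V.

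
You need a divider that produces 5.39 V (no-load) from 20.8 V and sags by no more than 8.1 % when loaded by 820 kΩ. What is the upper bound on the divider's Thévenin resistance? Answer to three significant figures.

Loading drop = R_th/(R_th + R_L) ≤ 0.0810, so R_th ≤ R_L · ε/(1−ε) = 820 kΩ × 0.0810/0.9190 = 72.3 kΩ.
(Any R1, R2 with R2/(R1+R2) = 0.259 and R1‖R2 ≤ 72.3 kΩ will meet the spec.)

R_th ≤ 72.3 kΩ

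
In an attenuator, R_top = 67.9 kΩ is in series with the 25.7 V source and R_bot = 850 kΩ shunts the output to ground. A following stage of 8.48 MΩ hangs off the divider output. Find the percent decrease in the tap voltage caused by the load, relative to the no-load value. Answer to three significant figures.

The divider's output (Thévenin) resistance is R_top‖R_bot = 62.88 kΩ.
Fractional drop under load = R_th/(R_th + R_L) = 62.88 / (62.88 + 8480) = 0.007360.
So the output falls by 0.736 %.

0.736 %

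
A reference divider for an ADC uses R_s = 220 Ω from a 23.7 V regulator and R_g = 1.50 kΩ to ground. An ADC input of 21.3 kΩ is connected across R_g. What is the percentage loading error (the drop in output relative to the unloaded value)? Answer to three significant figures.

The divider's output (Thévenin) resistance is R_s‖R_g = 191.9 Ω.
Fractional drop under load = R_th/(R_th + R_L) = 191.9 / (191.9 + 21300) = 0.008927.
So the output falls by 0.893 %.

0.893 %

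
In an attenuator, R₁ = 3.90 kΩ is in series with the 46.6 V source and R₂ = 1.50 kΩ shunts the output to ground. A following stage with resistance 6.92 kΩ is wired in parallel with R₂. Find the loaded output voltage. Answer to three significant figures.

The load sits in parallel with R₂: R₂‖R_L = (1.50 × 6.92) / (1.50 + 6.92) = 1.233 kΩ.
V_out = 46.6 × 1.233 / (3.90 + 1.233) = 46.6 × 1.233/5.133 = 11.2 V.

V_out ≈ 11.2 V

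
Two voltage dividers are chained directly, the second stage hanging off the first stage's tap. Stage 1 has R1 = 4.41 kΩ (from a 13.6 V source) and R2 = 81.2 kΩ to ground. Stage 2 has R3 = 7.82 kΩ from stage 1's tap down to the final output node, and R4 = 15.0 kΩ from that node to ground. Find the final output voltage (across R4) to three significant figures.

Stage 2 presents R3+R4 = 22.82 kΩ as a load on stage 1's tap.
Stage 1's lower leg becomes R2‖(R3+R4) = 17.81 kΩ, so V_mid = 13.6 × 17.81/22.22 = 10.90 V.
Stage 2 is itself unloaded: V_out = V_mid × R4/(R3+R4) = 10.90 × 15.0/22.82 = 7.17 V.

V_out ≈ 7.17 V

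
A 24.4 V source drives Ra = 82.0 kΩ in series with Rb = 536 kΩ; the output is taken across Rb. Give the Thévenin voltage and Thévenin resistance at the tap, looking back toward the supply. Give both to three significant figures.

V_th = 21.2 V, R_th = 71.1 kΩ

V_th is the open-circuit tap voltage: 24.4 × 536/(82.0 + 536) = 21.2 V.
With the supply zeroed, Ra and Rb appear in parallel from the tap: R_th = Ra‖Rb = (82.0 × 536)/618.0 = 71.1 kΩ.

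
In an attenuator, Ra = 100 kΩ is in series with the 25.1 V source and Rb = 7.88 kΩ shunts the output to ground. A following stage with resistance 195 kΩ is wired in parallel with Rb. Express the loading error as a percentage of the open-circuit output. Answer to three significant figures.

The divider's output (Thévenin) resistance is Ra‖Rb = 7.304 kΩ.
Fractional drop under load = R_th/(R_th + R_L) = 7.304 / (7.304 + 195) = 0.03611.
So the output falls by 3.61 %.

3.61 %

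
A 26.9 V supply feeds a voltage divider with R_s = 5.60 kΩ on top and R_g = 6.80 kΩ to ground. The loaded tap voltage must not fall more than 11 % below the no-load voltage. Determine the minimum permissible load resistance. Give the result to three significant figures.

R_L(min) ≈ 24.8 kΩ

Output resistance R_th = R_s‖R_g = (5.60 × 6.80)/12.40 = 3.071 kΩ.
The fractional drop is R_th/(R_th + R_L); requiring this ≤ 0.110 gives R_L ≥ R_th(1/0.110 − 1) = 3.071 × 8.091 = 24.8 kΩ.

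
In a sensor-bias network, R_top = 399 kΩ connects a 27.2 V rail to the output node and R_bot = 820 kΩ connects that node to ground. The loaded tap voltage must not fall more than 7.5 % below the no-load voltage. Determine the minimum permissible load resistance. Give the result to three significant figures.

R_L(min) ≈ 3.31 MΩ

Output resistance R_th = R_top‖R_bot = (399 × 820)/1219 = 268.4 kΩ.
The fractional drop is R_th/(R_th + R_L); requiring this ≤ 0.0750 gives R_L ≥ R_th(1/0.0750 − 1) = 268.4 × 12.33 = 3.31 MΩ.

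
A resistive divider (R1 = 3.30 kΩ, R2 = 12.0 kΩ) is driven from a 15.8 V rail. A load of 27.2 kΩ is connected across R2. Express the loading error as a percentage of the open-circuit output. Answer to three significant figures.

The divider's output (Thévenin) resistance is R1‖R2 = 2.588 kΩ.
Fractional drop under load = R_th/(R_th + R_L) = 2.588 / (2.588 + 27.2) = 0.08689.
So the output falls by 8.69 %.

8.69 %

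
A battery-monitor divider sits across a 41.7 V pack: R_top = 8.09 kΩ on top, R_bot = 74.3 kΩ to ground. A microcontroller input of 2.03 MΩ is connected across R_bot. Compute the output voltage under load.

The load sits in parallel with R_bot: R_bot‖R_L = (74.3 × 2030) / (74.3 + 2030) = 71.68 kΩ.
V_out = 41.7 × 71.68 / (8.09 + 71.68) = 41.7 × 71.68/79.77 = 37.5 V.

V_out ≈ 37.5 V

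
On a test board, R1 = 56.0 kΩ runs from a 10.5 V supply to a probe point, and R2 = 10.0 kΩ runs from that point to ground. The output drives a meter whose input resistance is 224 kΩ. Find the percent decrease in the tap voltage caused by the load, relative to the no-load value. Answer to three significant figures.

The divider's output (Thévenin) resistance is R1‖R2 = 8.485 kΩ.
Fractional drop under load = R_th/(R_th + R_L) = 8.485 / (8.485 + 224) = 0.03650.
So the output falls by 3.65 %.

3.65 %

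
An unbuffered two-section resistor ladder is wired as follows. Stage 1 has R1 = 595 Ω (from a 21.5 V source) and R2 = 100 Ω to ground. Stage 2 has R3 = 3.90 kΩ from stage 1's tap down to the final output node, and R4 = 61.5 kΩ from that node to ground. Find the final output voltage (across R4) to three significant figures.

V_out ≈ 2.91 V

Stage 2 presents R3+R4 = 65400 Ω as a load on stage 1's tap.
Stage 1's lower leg becomes R2‖(R3+R4) = 99.85 Ω, so V_mid = 21.5 × 99.85/694.8 = 3.089 V.
Stage 2 is itself unloaded: V_out = V_mid × R4/(R3+R4) = 3.089 × 61500/65400 = 2.91 V.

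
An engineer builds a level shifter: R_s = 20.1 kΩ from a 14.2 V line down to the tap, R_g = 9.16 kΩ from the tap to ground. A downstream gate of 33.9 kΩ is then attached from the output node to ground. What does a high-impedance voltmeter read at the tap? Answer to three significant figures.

The load sits in parallel with R_g: R_g‖R_L = (9.16 × 33.9) / (9.16 + 33.9) = 7.211 kΩ.
V_out = 14.2 × 7.211 / (20.1 + 7.211) = 14.2 × 7.211/27.31 = 3.75 V.

V_out ≈ 3.75 V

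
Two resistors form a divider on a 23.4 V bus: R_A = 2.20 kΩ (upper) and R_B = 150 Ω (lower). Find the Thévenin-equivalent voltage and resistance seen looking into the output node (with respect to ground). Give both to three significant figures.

V_th is the open-circuit tap voltage: 23.4 × 150/(2200 + 150) = 1.49 V.
With the supply zeroed, R_A and R_B appear in parallel from the tap: R_th = R_A‖R_B = (2200 × 150)/2350 = 140 Ω.

V_th = 1.49 V, R_th = 140 Ω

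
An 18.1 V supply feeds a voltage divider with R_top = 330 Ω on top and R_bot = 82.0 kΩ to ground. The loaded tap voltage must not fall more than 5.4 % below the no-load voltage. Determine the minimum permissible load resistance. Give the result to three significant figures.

Output resistance R_th = R_top‖R_bot = (330 × 82000)/82330 = 328.7 Ω.
The fractional drop is R_th/(R_th + R_L); requiring this ≤ 0.0540 gives R_L ≥ R_th(1/0.0540 − 1) = 328.7 × 17.52 = 5.76 kΩ.

R_L(min) ≈ 5.76 kΩ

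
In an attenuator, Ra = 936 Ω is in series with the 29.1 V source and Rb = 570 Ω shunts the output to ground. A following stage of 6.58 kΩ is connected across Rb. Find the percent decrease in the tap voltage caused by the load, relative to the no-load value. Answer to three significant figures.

5.11 %

The divider's output (Thévenin) resistance is Ra‖Rb = 354.3 Ω.
Fractional drop under load = R_th/(R_th + R_L) = 354.3 / (354.3 + 6580) = 0.05109.
So the output falls by 5.11 %.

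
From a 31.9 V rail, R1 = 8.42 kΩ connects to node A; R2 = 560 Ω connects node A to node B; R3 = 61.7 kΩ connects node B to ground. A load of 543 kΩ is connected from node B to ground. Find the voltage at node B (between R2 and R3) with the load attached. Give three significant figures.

At node B, R3 is in parallel with the load: R3‖R_L = 55400 Ω.
Below node A the resistance is R2 + (R3‖R_L) = 55960 Ω, so V_A = 31.9 × 55960/64380 = 27.73 V.
Then V_B = V_A × (R3‖R_L)/(R2 + R3‖R_L) = 27.73 × 55400/55960 = 27.5 V.

V ≈ 27.5 V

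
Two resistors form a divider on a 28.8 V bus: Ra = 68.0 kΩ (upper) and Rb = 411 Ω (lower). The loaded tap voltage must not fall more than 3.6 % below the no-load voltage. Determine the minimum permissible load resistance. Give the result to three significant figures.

Output resistance R_th = Ra‖Rb = (68000 × 411)/68410 = 408.5 Ω.
The fractional drop is R_th/(R_th + R_L); requiring this ≤ 0.0360 gives R_L ≥ R_th(1/0.0360 − 1) = 408.5 × 26.78 = 10.9 kΩ.

R_L(min) ≈ 10.9 kΩ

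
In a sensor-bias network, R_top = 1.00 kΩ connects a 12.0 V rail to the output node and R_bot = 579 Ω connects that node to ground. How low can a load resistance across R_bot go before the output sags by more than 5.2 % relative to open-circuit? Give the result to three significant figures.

Output resistance R_th = R_top‖R_bot = (1000 × 579)/1579 = 366.7 Ω.
The fractional drop is R_th/(R_th + R_L); requiring this ≤ 0.0520 gives R_L ≥ R_th(1/0.0520 − 1) = 366.7 × 18.23 = 6.69 kΩ.

R_L(min) ≈ 6.69 kΩ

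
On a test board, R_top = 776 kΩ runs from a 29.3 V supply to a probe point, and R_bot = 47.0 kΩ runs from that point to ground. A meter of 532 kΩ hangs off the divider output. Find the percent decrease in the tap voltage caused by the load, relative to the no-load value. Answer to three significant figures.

The divider's output (Thévenin) resistance is R_top‖R_bot = 44.32 kΩ.
Fractional drop under load = R_th/(R_th + R_L) = 44.32 / (44.32 + 532) = 0.07690.
So the output falls by 7.69 %.

7.69 %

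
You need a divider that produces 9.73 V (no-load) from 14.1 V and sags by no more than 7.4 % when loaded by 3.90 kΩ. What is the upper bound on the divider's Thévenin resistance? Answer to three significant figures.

Loading drop = R_th/(R_th + R_L) ≤ 0.0740, so R_th ≤ R_L · ε/(1−ε) = 3.90 kΩ × 0.0740/0.9260 = 312 Ω.

R_th ≤ 312 Ω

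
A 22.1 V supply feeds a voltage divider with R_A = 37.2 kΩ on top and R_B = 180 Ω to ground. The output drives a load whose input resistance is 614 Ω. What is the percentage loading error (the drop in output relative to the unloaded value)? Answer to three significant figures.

22.6 %

Unloaded V = 22.1 × 180/37380 = 0.1064 V.
Loaded: R_B‖R_L = 139.2 Ω, giving V = 22.1 × 139.2/37340 = 0.08238 V.
Drop = (0.1064 − 0.08238) / 0.1064 = 22.6 %.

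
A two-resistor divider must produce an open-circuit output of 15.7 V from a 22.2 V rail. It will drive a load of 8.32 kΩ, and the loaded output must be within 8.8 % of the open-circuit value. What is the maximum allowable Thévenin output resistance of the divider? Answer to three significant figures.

Loading drop = R_th/(R_th + R_L) ≤ 0.0880, so R_th ≤ R_L · ε/(1−ε) = 8.32 kΩ × 0.0880/0.9120 = 803 Ω.
(Any R1, R2 with R2/(R1+R2) = 0.707 and R1‖R2 ≤ 803 Ω will meet the spec.)

R_th ≤ 803 Ω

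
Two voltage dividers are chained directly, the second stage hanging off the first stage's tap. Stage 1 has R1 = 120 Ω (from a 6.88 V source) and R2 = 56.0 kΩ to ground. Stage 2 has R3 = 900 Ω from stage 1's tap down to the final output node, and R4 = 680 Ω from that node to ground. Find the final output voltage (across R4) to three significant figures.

V_out ≈ 2.75 V

Stage 2 presents R3+R4 = 1580 Ω as a load on stage 1's tap.
Stage 1's lower leg becomes R2‖(R3+R4) = 1537 Ω, so V_mid = 6.88 × 1537/1657 = 6.382 V.
Stage 2 is itself unloaded: V_out = V_mid × R4/(R3+R4) = 6.382 × 680/1580 = 2.75 V.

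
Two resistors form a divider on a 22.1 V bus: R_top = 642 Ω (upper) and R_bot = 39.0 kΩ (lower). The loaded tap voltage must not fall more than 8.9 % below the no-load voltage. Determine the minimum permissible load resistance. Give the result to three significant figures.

Output resistance R_th = R_top‖R_bot = (642 × 39000)/39640 = 631.6 Ω.
The fractional drop is R_th/(R_th + R_L); requiring this ≤ 0.0890 gives R_L ≥ R_th(1/0.0890 − 1) = 631.6 × 10.24 = 6.47 kΩ.

R_L(min) ≈ 6.47 kΩ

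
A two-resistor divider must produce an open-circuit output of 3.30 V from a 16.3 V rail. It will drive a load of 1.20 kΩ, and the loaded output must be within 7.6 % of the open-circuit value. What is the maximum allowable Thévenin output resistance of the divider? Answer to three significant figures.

R_th ≤ 98.7 Ω

Loading drop = R_th/(R_th + R_L) ≤ 0.0760, so R_th ≤ R_L · ε/(1−ε) = 1.20 kΩ × 0.0760/0.9240 = 98.7 Ω.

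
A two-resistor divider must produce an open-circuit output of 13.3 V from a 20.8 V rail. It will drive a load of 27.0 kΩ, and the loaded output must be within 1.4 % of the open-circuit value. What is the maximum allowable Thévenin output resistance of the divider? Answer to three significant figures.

Loading drop = R_th/(R_th + R_L) ≤ 0.0140, so R_th ≤ R_L · ε/(1−ε) = 27.0 kΩ × 0.0140/0.9860 = 383 Ω.
(Any R1, R2 with R2/(R1+R2) = 0.639 and R1‖R2 ≤ 383 Ω will meet the spec.)

R_th ≤ 383 Ω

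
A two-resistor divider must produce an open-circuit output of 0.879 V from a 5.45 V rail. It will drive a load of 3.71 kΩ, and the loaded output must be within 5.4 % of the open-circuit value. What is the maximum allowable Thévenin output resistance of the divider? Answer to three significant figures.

Loading drop = R_th/(R_th + R_L) ≤ 0.0540, so R_th ≤ R_L · ε/(1−ε) = 3.71 kΩ × 0.0540/0.9460 = 212 Ω.

R_th ≤ 212 Ω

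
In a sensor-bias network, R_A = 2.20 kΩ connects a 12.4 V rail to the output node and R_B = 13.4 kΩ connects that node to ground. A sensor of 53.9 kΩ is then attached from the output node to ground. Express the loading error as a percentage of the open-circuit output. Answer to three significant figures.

3.39 %

The divider's output (Thévenin) resistance is R_A‖R_B = 1.890 kΩ.
Fractional drop under load = R_th/(R_th + R_L) = 1.890 / (1.890 + 53.9) = 0.03387.
So the output falls by 3.39 %.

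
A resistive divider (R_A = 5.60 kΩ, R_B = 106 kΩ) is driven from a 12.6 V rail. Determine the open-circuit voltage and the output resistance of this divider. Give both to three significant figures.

V_th = 12.0 V, R_th = 5.32 kΩ

V_th is the open-circuit tap voltage: 12.6 × 106/(5.60 + 106) = 12.0 V.
With the supply zeroed, R_A and R_B appear in parallel from the tap: R_th = R_A‖R_B = (5.60 × 106)/111.6 = 5.32 kΩ.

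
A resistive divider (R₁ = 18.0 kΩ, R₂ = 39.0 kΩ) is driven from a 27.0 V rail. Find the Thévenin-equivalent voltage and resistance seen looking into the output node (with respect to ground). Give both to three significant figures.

V_th = 18.5 V, R_th = 12.3 kΩ

V_th is the open-circuit tap voltage: 27.0 × 39.0/(18.0 + 39.0) = 18.5 V.
With the supply zeroed, R₁ and R₂ appear in parallel from the tap: R_th = R₁‖R₂ = (18.0 × 39.0)/57.00 = 12.3 kΩ.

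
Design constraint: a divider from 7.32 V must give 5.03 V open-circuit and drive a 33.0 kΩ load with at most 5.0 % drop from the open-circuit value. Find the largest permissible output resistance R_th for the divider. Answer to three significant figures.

R_th ≤ 1.74 kΩ

Loading drop = R_th/(R_th + R_L) ≤ 0.0500, so R_th ≤ R_L · ε/(1−ε) = 33.0 kΩ × 0.0500/0.9500 = 1.74 kΩ.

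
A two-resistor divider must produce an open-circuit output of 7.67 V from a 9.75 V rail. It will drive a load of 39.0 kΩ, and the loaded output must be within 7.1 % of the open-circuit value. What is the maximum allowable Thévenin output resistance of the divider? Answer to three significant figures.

R_th ≤ 2.98 kΩ

Loading drop = R_th/(R_th + R_L) ≤ 0.0710, so R_th ≤ R_L · ε/(1−ε) = 39.0 kΩ × 0.0710/0.9290 = 2.98 kΩ.
(Any R1, R2 with R2/(R1+R2) = 0.787 and R1‖R2 ≤ 2.98 kΩ will meet the spec.)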